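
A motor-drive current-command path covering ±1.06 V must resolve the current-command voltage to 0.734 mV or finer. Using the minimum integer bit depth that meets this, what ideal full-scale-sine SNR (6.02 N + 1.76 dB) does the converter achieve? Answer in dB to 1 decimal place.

Range = 1.06 − (-1.06) = 2.12 V.
Required number of levels: 2.12/0.734 mV = 2888.3; smallest N with 2^N ≥ that is 12.
SNR = 6.02 × 12 + 1.76 = 74.00 dB.

74.0 dB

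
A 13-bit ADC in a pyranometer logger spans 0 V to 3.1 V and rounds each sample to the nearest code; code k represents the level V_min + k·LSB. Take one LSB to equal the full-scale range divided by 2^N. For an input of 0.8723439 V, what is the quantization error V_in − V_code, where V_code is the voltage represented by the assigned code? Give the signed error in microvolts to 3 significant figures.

+90.5 µV

Range is 3.1 V. LSB = 3.1 V / 2^13 ≈ 378.4 µV.
(V_in − V_min)/LSB = (0.8723439 − (0)) × 8192/3.1 = 2305.2391 → nearest code k = 2305.
V_code = 0 + (2305/8192) × 3.1 = 0.8722534180 V.
Error = V_in − V_code = 0.8723439 − (0.8722534180) = +90.5 µV.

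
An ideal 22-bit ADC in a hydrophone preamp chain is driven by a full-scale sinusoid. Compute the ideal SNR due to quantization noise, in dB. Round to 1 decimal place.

SNR = 6.02·22 + 1.76 = 134.20 dB.

134.2 dB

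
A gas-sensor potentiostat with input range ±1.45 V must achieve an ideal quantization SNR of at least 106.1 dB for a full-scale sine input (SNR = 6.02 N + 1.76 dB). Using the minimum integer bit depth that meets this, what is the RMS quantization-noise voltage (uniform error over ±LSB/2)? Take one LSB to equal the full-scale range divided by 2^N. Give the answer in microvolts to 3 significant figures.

3.19 µV

Full-scale range = 1.45 V − (-1.45 V) = 2.9 V.
6.02 N + 1.76 ≥ 106.1 gives N ≥ 17.332, so the minimum integer is 18.
Step size = 2.9/262144 V = 11.063 µV.
RMS noise = LSB/√12 = 3.19 µV.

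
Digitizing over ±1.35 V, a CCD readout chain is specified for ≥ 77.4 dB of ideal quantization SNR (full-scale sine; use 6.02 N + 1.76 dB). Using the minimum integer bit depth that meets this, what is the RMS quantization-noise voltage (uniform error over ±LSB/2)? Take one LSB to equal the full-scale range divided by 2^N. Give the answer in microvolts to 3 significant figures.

The full-scale span is 1.35 − (-1.35) = 2.7 V.
Solving 6.02 N ≥ 77.4 − 1.76: N ≥ 12.565. Round up → N = 13.
One LSB is 2.7 V / 8192 = 329.59 µV.
V_rms = LSB/√12 = 95.1 µV.

95.1 µV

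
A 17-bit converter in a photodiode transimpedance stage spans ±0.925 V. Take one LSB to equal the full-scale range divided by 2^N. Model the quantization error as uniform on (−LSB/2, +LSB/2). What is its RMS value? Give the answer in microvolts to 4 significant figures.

4.074 µV

Span: 0.925 V − (-0.925 V) = 1.85 V.
One LSB is 1.85 V / 131072 = 14.1144 µV.
σ_q = LSB/√12 = 14.1144 µV/3.4641 = 4.074 µV.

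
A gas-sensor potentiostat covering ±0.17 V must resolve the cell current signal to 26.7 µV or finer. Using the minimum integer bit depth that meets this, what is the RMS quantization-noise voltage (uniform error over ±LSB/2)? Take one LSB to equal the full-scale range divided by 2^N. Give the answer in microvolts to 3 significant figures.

Full-scale range = 0.17 V − (-0.17 V) = 0.34 V.
0.34 V / 26.7 µV = 12730. Since 2^13 = 8192 and 2^14 = 16384, N = 14.
Step size = 0.34/16384 V = 20.752 µV.
σ_q = LSB/√12 = 20.752 µV/3.4641 = 5.99 µV.

5.99 µV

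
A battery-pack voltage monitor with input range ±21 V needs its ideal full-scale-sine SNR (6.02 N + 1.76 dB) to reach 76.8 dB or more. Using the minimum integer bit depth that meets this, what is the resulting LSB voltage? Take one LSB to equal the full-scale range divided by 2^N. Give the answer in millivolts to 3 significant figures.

Span: 21 V − (-21 V) = 42 V.
Required N = ⌈(76.8 − 1.76)/6.02⌉ = ⌈12.465⌉ = 13.
One LSB is 42 V / 8192 = 5.13 mV.

5.13 mV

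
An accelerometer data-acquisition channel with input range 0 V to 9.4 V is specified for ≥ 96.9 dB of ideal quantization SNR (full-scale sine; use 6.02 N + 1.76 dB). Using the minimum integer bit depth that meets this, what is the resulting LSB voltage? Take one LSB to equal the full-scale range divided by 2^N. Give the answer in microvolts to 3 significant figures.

143 µV

Range is 9.4 V.
Required N = ⌈(96.9 − 1.76)/6.02⌉ = ⌈15.804⌉ = 16.
LSB = 9.4 V / 2^16 = 143 µV.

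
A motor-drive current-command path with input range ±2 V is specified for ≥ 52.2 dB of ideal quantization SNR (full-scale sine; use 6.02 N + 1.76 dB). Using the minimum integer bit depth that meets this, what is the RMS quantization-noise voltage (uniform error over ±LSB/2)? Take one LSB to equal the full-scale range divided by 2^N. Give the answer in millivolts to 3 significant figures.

Full-scale range = 2 V − (-2 V) = 4 V.
Required N = ⌈(52.2 − 1.76)/6.02⌉ = ⌈8.379⌉ = 9.
LSB = 4 V ÷ 2^9 = 4/512 V = 7.8125 mV.
V_rms = LSB/√12 = 2.26 mV.

2.26 mV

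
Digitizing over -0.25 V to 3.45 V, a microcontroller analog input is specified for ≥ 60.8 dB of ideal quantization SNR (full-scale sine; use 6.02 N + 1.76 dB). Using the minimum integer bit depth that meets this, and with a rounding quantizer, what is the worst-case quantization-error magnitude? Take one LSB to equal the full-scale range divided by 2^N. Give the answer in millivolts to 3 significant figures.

Full-scale range = 3.45 V − (-0.25 V) = 3.7 V.
N ≥ (60.8 − 1.76)/6.02 = 9.807 → N_min = 10.
Step size = 3.7/1024 V = 3.6133 mV.
|e|_max = LSB/2 = 1.81 mV.

1.81 mV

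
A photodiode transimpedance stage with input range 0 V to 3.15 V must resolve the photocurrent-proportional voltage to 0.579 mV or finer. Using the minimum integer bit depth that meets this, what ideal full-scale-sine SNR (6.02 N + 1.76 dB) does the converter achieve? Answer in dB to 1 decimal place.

80.0 dB

Range is 3.15 V.
Levels needed ≥ 3.15/0.579 mV = 5440. 2^13 = 8192 suffices, so N_min = 13.
Ideal SNR at N = 13: 6.02·13 + 1.76 = 80.0 dB.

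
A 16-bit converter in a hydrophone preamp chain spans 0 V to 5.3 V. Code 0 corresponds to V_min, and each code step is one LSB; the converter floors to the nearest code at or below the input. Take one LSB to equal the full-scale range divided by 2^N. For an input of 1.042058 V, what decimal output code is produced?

Range is 5.3 V. LSB = 5.3 V / 2^16 ≈ 80.87 µV.
code = ⌊(V_in − V_min)/LSB⌋ = ⌊(V_in − V_min) × 2^16 / range⌋
     = ⌊(1.042058 − (0)) × 65536 / 5.3⌋ = ⌊1.042058 × 65536/5.3⌋
     = ⌊12885.342⌋ = 12885.

12885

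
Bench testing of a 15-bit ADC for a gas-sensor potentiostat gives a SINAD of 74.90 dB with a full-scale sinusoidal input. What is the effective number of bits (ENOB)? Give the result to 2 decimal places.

12.15 bits

ENOB = (74.90 − 1.76)/6.02 = 12.1495 bits.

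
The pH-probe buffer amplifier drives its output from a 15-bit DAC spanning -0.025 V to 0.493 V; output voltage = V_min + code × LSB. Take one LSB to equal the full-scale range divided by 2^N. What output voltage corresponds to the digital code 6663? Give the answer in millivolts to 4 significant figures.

Full-scale range = 0.493 V − (-0.025 V) = 0.518 V. LSB = 0.518 V / 2^15.
V_out = V_min + code × LSB = -0.025 V + 6663 × 0.518 V / 32768
      = -0.025 V + 0.105329 V = 0.0803294 V.

80.33 mV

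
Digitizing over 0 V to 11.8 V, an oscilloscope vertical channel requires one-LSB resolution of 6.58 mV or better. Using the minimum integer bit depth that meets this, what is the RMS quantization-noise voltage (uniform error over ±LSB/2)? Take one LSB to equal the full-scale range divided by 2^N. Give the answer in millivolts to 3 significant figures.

Range is 11.8 V.
Need 2^N ≥ 11.8 V / 6.58 mV = 1793 → N_min = 11.
One LSB is 11.8 V / 2048 = 5.7617 mV.
V_rms = LSB/√12 = 1.66 mV.

1.66 mV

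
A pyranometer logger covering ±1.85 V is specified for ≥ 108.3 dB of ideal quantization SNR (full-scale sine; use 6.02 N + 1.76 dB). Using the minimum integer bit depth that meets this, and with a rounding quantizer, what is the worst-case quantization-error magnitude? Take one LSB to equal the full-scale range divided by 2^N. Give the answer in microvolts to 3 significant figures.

7.06 µV

The full-scale span is 1.85 − (-1.85) = 3.7 V.
6.02 N + 1.76 ≥ 108.3 gives N ≥ 17.698, so the minimum integer is 18.
LSB = 3.7 V / 2^18 = 14.114 µV.
Max error for round-to-nearest is LSB/2 = 7.06 µV.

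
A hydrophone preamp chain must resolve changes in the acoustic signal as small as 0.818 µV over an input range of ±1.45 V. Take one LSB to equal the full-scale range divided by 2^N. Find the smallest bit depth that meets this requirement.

The full-scale span is 1.45 − (-1.45) = 2.9 V.
2.9 V / 0.818 µV = 3.545e6. Since 2^21 = 2097152 and 2^22 = 4194304, N = 22.

22 bits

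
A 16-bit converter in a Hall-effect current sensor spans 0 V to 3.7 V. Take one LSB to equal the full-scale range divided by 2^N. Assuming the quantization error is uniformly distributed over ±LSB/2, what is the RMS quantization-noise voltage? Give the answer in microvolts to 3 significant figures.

V_FS = 3.7 V.
Step size = 3.7/65536 V = 56.458 µV.
V_rms = LSB/√12 = 56.458 µV / √12 = 16.3 µV.

16.3 µV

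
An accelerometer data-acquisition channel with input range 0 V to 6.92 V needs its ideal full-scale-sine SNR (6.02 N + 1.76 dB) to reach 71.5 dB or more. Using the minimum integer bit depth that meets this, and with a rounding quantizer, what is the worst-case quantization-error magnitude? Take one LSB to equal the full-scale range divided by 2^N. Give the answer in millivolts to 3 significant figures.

Span = 6.92 V.
N ≥ (71.5 − 1.76)/6.02 = 11.585 → N_min = 12.
One LSB is 6.92 V / 4096 = 1.6895 mV.
Max error for round-to-nearest is LSB/2 = 0.845 mV.

0.845 mV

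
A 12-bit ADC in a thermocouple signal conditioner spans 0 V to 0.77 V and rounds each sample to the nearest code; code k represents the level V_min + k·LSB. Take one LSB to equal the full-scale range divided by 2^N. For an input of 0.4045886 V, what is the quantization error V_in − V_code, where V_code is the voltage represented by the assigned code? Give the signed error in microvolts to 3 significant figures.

Full-scale range = 0.77 V. LSB = 0.77 V / 2^12 ≈ 188.0 µV.
(V_in − V_min)/LSB = (0.4045886 − (0)) × 4096/0.77 = 2152.2012 → nearest code k = 2152.
V_code = V_min + k × range/2^12 = 0 + 2152 × 0.77/4096 = 0.4045507813 V.
V_in − V_code = 0.4045886 − (0.4045507813) = +37.8 µV.

+37.8 µV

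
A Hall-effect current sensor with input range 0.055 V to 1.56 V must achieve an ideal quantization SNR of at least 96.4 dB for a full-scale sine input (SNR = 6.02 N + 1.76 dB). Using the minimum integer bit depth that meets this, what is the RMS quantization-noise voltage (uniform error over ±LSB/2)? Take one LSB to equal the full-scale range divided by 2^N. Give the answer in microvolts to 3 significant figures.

6.63 µV

The full-scale span is 1.56 − (0.055) = 1.505 V.
6.02 N + 1.76 ≥ 96.4 gives N ≥ 15.721, so the minimum integer is 16.
Step size = 1.505/65536 V = 22.964 µV.
σ_q = LSB/√12 = 22.964 µV/3.4641 = 6.63 µV.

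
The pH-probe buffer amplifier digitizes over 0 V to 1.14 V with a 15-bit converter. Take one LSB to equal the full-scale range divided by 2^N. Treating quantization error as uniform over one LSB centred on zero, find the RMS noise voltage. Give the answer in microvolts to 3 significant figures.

10.0 µV

Range is 1.14 V.
LSB = 1.14 V / 2^15 = 34.790 µV.
RMS of a uniform error over width LSB is LSB/√12 = 10.0 µV.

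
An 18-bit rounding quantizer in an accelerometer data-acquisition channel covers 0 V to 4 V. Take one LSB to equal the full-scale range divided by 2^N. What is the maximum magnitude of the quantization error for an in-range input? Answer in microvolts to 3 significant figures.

7.63 µV

Range is 4 V.
Step size = 4/262144 V = 15.259 µV.
A rounding quantizer has |error| ≤ LSB/2 = 7.63 µV.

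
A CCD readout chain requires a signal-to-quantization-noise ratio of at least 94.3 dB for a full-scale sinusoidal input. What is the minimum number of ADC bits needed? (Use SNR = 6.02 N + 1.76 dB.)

6.02 N + 1.76 ≥ 94.3 gives N ≥ 15.372, so the minimum integer is 16.

16 bits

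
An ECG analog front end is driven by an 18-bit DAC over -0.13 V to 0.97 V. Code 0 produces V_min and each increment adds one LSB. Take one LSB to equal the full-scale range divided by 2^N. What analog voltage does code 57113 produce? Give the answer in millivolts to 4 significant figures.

Range = 0.97 − (-0.13) = 1.1 V. LSB = 1.1 V / 2^18.
V_out = -0.13 + 57113 × (1.1/262144) V
      = -0.13 V + 0.239656 V = 0.109656 V.

109.7 mV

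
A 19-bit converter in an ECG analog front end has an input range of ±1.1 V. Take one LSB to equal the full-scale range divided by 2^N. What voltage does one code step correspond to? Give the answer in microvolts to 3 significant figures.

4.20 µV

Range = 1.1 − (-1.1) = 2.2 V.
There are 2^19 = 524288 steps.
Step size = 2.2/524288 V = 4.20 µV.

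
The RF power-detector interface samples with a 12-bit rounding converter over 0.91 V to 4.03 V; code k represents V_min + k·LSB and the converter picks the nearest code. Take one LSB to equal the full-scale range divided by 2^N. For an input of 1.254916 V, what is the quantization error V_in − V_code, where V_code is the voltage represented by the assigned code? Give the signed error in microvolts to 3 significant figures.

Span: 4.03 V − (0.91 V) = 3.12 V. LSB = 3.12 V / 2^12 ≈ 0.7617 mV.
(V_in − V_min)/LSB = (1.254916 − (0.91)) × 4096/3.12 = 452.8128 → nearest code k = 453.
V_code = V_min + k × range/2^12 = 0.91 + 453 × 3.12/4096 = 1.255058594 V.
V_in − V_code = 1.254916 − (1.255058594) = −143 µV.

−143 µV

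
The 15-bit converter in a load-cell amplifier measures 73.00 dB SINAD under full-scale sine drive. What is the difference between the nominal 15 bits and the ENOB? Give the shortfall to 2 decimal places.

3.17 bits

Effective bits = (73.00 − 1.76)/6.02 = 11.8339.
Shortfall = 15 − 11.8339 = 3.1661 bits.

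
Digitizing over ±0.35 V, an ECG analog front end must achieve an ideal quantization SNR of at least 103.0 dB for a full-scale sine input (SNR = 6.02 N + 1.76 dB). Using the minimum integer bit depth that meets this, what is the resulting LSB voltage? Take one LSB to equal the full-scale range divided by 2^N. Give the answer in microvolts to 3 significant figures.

5.34 µV

Range = 0.35 − (-0.35) = 0.7 V.
N ≥ (103.0 − 1.76)/6.02 = 16.817 → N_min = 17.
LSB = 0.7 V / 2^17 = 5.34 µV.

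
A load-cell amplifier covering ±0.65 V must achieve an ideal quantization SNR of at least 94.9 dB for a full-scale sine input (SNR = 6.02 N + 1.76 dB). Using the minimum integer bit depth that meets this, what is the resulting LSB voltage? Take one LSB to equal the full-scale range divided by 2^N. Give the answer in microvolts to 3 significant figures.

Span: 0.65 V − (-0.65 V) = 1.3 V.
N ≥ (94.9 − 1.76)/6.02 = 15.472 → N_min = 16.
One LSB is 1.3 V / 65536 = 19.8 µV.

19.8 µV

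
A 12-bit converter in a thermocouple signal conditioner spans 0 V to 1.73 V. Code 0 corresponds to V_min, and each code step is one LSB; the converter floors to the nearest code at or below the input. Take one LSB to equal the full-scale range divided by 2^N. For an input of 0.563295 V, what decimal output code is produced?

Range is 1.73 V. LSB = 1.73 V / 2^12 ≈ 422.4 µV.
code = ⌊(V_in − V_min)/LSB⌋ = ⌊(V_in − V_min) × 2^12 / range⌋
     = ⌊(0.563295 − (0)) × 4096 / 1.73⌋ = ⌊0.563295 × 4096/1.73⌋
     = ⌊1333.674⌋ = 1333.

1333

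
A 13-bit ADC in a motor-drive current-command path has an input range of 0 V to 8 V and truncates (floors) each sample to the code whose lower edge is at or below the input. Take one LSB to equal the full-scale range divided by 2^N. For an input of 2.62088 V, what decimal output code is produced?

2683

V_FS = 8 V. LSB = 8 V / 2^13 ≈ 0.9766 mV.
code = ⌊(V_in − V_min)/LSB⌋ = ⌊(V_in − V_min) × 2^13 / range⌋
     = ⌊(2.62088 − (0)) × 8192 / 8⌋ = ⌊2.62088 × 8192/8⌋
     = ⌊2683.781⌋ = 2683.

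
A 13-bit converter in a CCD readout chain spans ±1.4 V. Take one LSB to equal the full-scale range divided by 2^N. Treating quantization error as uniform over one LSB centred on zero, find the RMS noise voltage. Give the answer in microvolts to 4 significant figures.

98.67 µV

Full-scale range = 1.4 V − (-1.4 V) = 2.8 V.
Step size = 2.8/8192 V = 341.797 µV.
RMS of a uniform error over width LSB is LSB/√12 = 98.67 µV.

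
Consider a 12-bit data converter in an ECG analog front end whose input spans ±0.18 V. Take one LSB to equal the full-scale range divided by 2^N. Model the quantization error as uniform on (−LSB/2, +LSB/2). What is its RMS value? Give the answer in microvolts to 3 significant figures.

Span: 0.18 V − (-0.18 V) = 0.36 V.
One LSB is 0.36 V / 4096 = 87.891 µV.
V_rms = LSB/√12 = 87.891 µV / √12 = 25.4 µV.

25.4 µV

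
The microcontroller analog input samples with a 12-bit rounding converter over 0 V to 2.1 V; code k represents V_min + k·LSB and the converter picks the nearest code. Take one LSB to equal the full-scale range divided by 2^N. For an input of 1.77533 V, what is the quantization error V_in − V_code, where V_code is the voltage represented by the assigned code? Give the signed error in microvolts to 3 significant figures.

Span = 2.1 V. LSB = 2.1 V / 2^12 ≈ 0.5127 mV.
(V_in − V_min)/LSB = (1.77533 − (0)) × 4096/2.1 = 3462.7389 → nearest code k = 3463.
Reconstructed level: 0 + 3463 × 2.1/4096 V = 1.775463867 V.
V_in − V_code = 1.77533 − (1.775463867) = −134 µV.

−134 µV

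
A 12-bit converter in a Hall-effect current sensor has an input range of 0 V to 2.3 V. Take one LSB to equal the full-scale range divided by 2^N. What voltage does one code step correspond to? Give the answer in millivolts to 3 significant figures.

0.562 mV

Span = 2.3 V.
There are 2^12 = 4096 steps.
One LSB is 2.3 V / 4096 = 0.562 mV.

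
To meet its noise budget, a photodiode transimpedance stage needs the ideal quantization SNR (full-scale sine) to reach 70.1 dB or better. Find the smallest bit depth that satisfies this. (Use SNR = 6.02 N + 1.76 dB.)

12 bits

6.02 N + 1.76 ≥ 70.1 gives N ≥ 11.352, so the minimum integer is 12.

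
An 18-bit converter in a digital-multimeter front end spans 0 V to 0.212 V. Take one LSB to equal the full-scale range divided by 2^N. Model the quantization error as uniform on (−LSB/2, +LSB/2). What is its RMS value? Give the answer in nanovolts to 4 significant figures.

V_FS = 0.212 V.
Step size = 0.212/262144 V = 0.808716 µV.
σ_q = LSB/√12 = 0.808716 µV/3.4641 = 233.5 nV.

233.5 nV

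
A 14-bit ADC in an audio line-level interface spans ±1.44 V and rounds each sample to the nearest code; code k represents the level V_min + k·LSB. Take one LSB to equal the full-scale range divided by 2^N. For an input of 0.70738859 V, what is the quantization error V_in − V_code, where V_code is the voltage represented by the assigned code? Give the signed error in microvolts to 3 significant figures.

The full-scale span is 1.44 − (-1.44) = 2.88 V. LSB = 2.88 V / 2^14 ≈ 175.8 µV.
(0.70738859 − (-1.44)) / LSB = 2.14738859 × 16384/2.88 = 12216.2551. Nearest integer: k = 12216.
V_code = -1.44 + (12216/16384) × 2.88 = 0.70734375000 V.
Error = V_in − V_code = 0.70738859 − (0.70734375000) = +44.8 µV.

+44.8 µV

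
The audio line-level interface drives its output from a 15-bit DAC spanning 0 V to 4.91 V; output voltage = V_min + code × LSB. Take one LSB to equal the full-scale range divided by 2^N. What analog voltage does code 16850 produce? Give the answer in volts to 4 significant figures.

Range is 4.91 V. LSB = 4.91 V / 2^15.
V_out = V_min + code × LSB = 0 V + 16850 × 4.91 V / 32768
      = 0 V + 2.52483 V = 2.52483 V.

2.525 V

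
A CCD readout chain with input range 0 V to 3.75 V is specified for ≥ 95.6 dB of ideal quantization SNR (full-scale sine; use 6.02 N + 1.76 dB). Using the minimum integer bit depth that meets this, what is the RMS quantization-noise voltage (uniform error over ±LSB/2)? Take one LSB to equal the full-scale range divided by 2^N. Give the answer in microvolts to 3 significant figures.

Range is 3.75 V.
Required N = ⌈(95.6 − 1.76)/6.02⌉ = ⌈15.588⌉ = 16.
LSB = 3.75 V ÷ 2^16 = 3.75/65536 V = 57.220 µV.
RMS noise = LSB/√12 = 16.5 µV.

16.5 µV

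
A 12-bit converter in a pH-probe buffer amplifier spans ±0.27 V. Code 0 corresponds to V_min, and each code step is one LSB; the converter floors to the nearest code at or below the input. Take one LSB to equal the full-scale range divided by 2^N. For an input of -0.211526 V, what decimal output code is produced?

Span: 0.27 V − (-0.27 V) = 0.54 V. LSB = 0.54 V / 2^12 ≈ 131.8 µV.
code = ⌊(V_in − V_min)/LSB⌋ = ⌊(V_in − V_min) × 2^12 / range⌋
     = ⌊(-0.211526 − (-0.27)) × 4096 / 0.54⌋ = ⌊0.058474 × 4096/0.54⌋
     = ⌊443.536⌋ = 443.

443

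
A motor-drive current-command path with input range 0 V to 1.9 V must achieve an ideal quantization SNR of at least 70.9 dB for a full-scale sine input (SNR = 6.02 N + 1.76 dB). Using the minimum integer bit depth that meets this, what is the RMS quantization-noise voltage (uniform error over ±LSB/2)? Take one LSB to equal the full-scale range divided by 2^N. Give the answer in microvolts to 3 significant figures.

Span = 1.9 V.
6.02 N + 1.76 ≥ 70.9 gives N ≥ 11.485, so the minimum integer is 12.
Step size = 1.9/4096 V = 463.87 µV.
V_rms = LSB/√12 = 134 µV.

134 µV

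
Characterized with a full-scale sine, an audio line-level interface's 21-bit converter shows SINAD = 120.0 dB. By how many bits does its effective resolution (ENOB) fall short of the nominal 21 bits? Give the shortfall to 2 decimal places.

1.36 bits

Effective bits = (120.0 − 1.76)/6.02 = 19.6412.
Shortfall = 21 − 19.6412 = 1.3588 bits.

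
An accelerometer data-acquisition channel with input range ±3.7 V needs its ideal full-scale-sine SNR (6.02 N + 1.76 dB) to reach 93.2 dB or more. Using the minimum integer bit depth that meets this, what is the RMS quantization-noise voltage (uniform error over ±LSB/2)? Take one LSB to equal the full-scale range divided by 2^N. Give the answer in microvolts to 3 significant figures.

Span: 3.7 V − (-3.7 V) = 7.4 V.
N ≥ (93.2 − 1.76)/6.02 = 15.189 → N_min = 16.
LSB = 7.4 V / 2^16 = 112.92 µV.
σ_q = LSB/√12 = 112.92 µV/3.4641 = 32.6 µV.

32.6 µV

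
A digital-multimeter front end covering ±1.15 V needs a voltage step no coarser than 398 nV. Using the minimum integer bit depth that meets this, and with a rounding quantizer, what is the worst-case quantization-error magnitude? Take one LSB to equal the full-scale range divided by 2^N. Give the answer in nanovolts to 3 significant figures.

Range = 1.15 − (-1.15) = 2.3 V.
2.3 V / 398 nV = 5.779e6. Since 2^22 = 4194304 and 2^23 = 8388608, N = 23.
Step size = 2.3/8388608 V = 274.18 nV.
Half an LSB is 137 nV.

137 nV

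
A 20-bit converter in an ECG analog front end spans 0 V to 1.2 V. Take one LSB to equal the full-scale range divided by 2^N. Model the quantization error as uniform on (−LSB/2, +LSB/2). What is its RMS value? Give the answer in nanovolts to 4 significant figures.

330.4 nV

V_FS = 1.2 V.
LSB = 1.2 V / 2^20 = 1.14441 µV.
V_rms = LSB/√12 = 1.14441 µV / √12 = 330.4 nV.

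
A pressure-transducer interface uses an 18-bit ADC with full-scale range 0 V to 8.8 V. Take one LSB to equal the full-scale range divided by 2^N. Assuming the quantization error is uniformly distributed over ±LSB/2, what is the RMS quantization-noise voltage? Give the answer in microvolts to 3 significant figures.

Full-scale range = 8.8 V.
Step size = 8.8/262144 V = 33.569 µV.
RMS of a uniform error over width LSB is LSB/√12 = 9.69 µV.

9.69 µV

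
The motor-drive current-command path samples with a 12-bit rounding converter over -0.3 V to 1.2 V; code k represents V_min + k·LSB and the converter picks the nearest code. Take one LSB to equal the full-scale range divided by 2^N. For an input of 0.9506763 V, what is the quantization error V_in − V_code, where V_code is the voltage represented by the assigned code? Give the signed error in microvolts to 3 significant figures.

Range = 1.2 − (-0.3) = 1.5 V. LSB = 1.5 V / 2^12 ≈ 366.2 µV.
(0.9506763 − (-0.3)) / LSB = 1.2506763 × 4096/1.5 = 3415.1801. Nearest integer: k = 3415.
V_code = -0.3 + (3415/4096) × 1.5 = 0.9506103516 V.
V_in − V_code = 0.9506763 − (0.9506103516) = +65.9 µV.

+65.9 µV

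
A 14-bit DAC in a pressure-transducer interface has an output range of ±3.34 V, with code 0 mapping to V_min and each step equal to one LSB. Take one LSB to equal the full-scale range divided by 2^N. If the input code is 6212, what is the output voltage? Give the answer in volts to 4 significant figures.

-0.8073 V

Range = 3.34 − (-3.34) = 6.68 V. LSB = 6.68 V / 2^14.
V_out = V_min + code × LSB = -3.34 V + 6212 × 6.68 V / 16384
      = -3.34 + 2.53272 = -0.807275 V.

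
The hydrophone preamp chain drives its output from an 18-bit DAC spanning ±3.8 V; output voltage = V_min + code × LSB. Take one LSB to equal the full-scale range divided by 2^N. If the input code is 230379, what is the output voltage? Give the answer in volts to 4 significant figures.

Range = 3.8 − (-3.8) = 7.6 V. LSB = 7.6 V / 2^18.
V_out = V_min + code × LSB = -3.8 V + 230379 × 7.6 V / 262144
      = -3.8 V + 6.67908 V = 2.87908 V.

2.879 V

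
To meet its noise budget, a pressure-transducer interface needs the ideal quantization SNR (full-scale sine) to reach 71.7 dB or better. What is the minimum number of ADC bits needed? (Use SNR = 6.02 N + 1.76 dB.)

6.02 N + 1.76 ≥ 71.7 gives N ≥ 11.618, so the minimum integer is 12.

12 bits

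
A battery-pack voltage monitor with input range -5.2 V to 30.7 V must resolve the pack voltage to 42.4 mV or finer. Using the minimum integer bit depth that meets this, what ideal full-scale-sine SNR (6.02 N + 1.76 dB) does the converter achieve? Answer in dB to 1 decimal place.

62.0 dB

Span: 30.7 V − (-5.2 V) = 35.9 V.
Need 2^N ≥ 35.9 V / 42.4 mV = 846.7 → N_min = 10.
Ideal SNR at N = 10: 6.02·10 + 1.76 = 62.0 dB.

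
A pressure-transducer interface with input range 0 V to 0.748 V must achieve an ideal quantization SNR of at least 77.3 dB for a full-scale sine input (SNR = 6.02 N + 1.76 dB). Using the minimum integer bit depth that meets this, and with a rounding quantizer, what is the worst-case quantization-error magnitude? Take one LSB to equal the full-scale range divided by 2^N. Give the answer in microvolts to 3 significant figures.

Range is 0.748 V.
N ≥ (77.3 − 1.76)/6.02 = 12.548 → N_min = 13.
Step size = 0.748/8192 V = 91.309 µV.
Max error for round-to-nearest is LSB/2 = 45.7 µV.

45.7 µV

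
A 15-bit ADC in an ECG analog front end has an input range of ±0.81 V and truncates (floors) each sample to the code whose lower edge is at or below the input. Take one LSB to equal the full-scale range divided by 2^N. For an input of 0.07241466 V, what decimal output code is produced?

17848

Full-scale range = 0.81 V − (-0.81 V) = 1.62 V. LSB = 1.62 V / 2^15 ≈ 49.44 µV.
code = ⌊(V_in − V_min)/LSB⌋ = ⌊(V_in − V_min) × 2^15 / range⌋
     = ⌊(0.07241466 − (-0.81)) × 32768 / 1.62⌋ = ⌊0.88241466 × 32768/1.62⌋
     = ⌊17848.743⌋ = 17848.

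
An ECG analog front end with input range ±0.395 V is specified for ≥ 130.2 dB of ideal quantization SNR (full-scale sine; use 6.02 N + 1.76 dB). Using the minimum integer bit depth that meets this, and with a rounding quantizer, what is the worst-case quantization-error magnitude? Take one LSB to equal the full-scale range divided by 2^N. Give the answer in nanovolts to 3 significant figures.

Span: 0.395 V − (-0.395 V) = 0.79 V.
6.02 N + 1.76 ≥ 130.2 gives N ≥ 21.336, so the minimum integer is 22.
One LSB is 0.79 V / 4194304 = 188.35 nV.
Half an LSB is 94.2 nV.

94.2 nV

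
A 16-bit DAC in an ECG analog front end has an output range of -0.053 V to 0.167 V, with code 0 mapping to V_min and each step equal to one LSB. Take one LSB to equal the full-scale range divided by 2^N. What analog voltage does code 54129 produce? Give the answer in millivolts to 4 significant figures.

128.7 mV

The full-scale span is 0.167 − (-0.053) = 0.22 V. LSB = 0.22 V / 2^16.
V_out = -0.053 + 54129 × (0.22/65536) V
      = -0.053 + 0.181707 = 0.128707 V.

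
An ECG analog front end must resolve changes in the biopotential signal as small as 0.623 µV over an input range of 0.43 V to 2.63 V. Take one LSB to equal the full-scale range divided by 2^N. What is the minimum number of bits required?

Full-scale range = 2.63 V − (0.43 V) = 2.2 V.
Required number of levels: 2.2/0.623 µV = 3.5313e6; smallest N with 2^N ≥ that is 22.

22 bits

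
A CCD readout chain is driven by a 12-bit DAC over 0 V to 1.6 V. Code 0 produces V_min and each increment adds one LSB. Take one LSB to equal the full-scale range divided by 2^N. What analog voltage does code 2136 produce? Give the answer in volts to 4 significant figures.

Range is 1.6 V. LSB = 1.6 V / 2^12.
V_out = V_min + code × LSB = 0 V + 2136 × 1.6 V / 4096
      = 0 + 0.834375 = 0.834375 V.

0.8344 V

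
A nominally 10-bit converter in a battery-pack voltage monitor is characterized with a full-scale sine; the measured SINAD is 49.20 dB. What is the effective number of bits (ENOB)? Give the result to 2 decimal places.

ENOB = (SINAD − 1.76) / 6.02 = (49.20 − 1.76) / 6.02 = 47.44 / 6.02 = 7.8804.

7.88 bits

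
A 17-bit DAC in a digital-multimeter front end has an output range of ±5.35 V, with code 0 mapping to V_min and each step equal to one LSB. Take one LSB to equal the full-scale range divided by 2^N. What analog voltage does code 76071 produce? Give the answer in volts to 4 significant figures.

0.8600 V

The full-scale span is 5.35 − (-5.35) = 10.7 V. LSB = 10.7 V / 2^17.
Output = V_min + (76071/131072) × range = -5.35 + 0.580376 × 10.7 V
      = -5.35 V + 6.21002 V = 0.860020 V.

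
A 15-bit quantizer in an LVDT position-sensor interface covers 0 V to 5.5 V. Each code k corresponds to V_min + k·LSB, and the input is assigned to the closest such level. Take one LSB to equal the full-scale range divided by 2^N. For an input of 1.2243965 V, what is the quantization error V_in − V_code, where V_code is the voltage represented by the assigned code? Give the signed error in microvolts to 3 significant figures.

Span = 5.5 V. LSB = 5.5 V / 2^15 ≈ 167.8 µV.
(V_in − V_min)/LSB = (1.2243965 − (0)) × 32768/5.5 = 7294.7317 → nearest code k = 7295.
Reconstructed level: 0 + 7295 × 5.5/32768 V = 1.2244415283 V.
e = 1.2243965 − (1.2244415283) = −45.0 µV.

−45.0 µV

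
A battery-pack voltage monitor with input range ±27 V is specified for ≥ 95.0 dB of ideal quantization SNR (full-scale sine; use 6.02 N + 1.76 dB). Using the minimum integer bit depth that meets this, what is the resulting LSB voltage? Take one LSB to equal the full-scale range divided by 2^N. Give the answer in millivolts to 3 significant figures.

0.824 mV

The full-scale span is 27 − (-27) = 54 V.
Solving 6.02 N ≥ 95.0 − 1.76: N ≥ 15.488. Round up → N = 16.
LSB = 54 V / 2^16 = 0.824 mV.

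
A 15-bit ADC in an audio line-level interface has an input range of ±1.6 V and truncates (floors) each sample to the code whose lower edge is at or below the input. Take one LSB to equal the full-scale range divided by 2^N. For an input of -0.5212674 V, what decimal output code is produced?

Full-scale range = 1.6 V − (-1.6 V) = 3.2 V. LSB = 3.2 V / 2^15 ≈ 97.66 µV.
V_in − V_min = -0.5212674 − (-1.6) = 1.0787326 V.
Divide by LSB: 1.0787326 × 32768/3.2 = 11046.2218.
Truncating gives code 11046.

11046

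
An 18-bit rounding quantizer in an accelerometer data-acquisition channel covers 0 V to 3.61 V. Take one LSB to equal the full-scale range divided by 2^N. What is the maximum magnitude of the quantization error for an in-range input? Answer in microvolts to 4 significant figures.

6.886 µV

V_FS = 3.61 V.
LSB = 3.61 V / 2^18 = 13.7711 µV.
Worst-case error for round-to-nearest is half an LSB: 6.886 µV.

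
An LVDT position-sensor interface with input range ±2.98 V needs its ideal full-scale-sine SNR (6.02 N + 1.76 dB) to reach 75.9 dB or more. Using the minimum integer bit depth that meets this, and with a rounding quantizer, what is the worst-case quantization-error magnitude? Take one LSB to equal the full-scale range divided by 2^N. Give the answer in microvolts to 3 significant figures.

364 µV

Span: 2.98 V − (-2.98 V) = 5.96 V.
N ≥ (75.9 − 1.76)/6.02 = 12.316 → N_min = 13.
LSB = 5.96 V ÷ 2^13 = 5.96/8192 V = 0.72754 mV.
Half an LSB is 364 µV.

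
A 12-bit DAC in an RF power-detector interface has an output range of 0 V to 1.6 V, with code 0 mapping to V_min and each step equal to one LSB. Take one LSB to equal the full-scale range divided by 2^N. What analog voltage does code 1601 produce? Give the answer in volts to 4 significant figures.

0.6254 V

V_FS = 1.6 V. LSB = 1.6 V / 2^12.
V_out = 0 + 1601 × (1.6/4096) V
      = 0 V + 0.625391 V = 0.625391 V.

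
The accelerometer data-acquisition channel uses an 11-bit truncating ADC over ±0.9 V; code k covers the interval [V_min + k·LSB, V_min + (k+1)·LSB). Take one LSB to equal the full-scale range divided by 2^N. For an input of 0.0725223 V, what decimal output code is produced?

1106

Span: 0.9 V − (-0.9 V) = 1.8 V. LSB = 1.8 V / 2^11 ≈ 0.8789 mV.
code = ⌊(V_in − V_min)/LSB⌋ = ⌊(V_in − V_min) × 2^11 / range⌋
     = ⌊(0.0725223 − (-0.9)) × 2048 / 1.8⌋ = ⌊0.9725223 × 2048/1.8⌋
     = ⌊1106.514⌋ = 1106.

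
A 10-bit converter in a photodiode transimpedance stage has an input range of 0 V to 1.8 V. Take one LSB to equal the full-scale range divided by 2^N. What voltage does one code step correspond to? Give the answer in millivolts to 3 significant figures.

Range is 1.8 V.
There are 2^10 = 1024 steps.
LSB = 1.8 V / 2^10 = 1.76 mV.

1.76 mV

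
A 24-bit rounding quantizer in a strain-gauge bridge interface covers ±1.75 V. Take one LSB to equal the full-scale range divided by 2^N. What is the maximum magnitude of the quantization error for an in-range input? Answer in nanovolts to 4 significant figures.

104.3 nV

Full-scale range = 1.75 V − (-1.75 V) = 3.5 V.
LSB = 3.5 V ÷ 2^24 = 3.5/16777216 V = 208.616 nV.
Worst-case error for round-to-nearest is half an LSB: 104.3 nV.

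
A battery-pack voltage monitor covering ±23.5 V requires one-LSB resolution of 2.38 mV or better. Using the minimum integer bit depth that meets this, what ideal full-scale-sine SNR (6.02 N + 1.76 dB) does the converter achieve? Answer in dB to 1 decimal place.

92.1 dB

Range = 23.5 − (-23.5) = 47 V.
Need 2^N ≥ 47 V / 2.38 mV = 19750 → N_min = 15.
Ideal SNR at N = 15: 6.02·15 + 1.76 = 92.1 dB.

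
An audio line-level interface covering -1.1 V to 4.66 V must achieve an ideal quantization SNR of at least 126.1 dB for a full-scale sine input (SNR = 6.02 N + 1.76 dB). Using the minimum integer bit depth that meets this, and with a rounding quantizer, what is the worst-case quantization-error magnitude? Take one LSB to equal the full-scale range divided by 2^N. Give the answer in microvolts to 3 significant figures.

Full-scale range = 4.66 V − (-1.1 V) = 5.76 V.
Required N = ⌈(126.1 − 1.76)/6.02⌉ = ⌈20.654⌉ = 21.
LSB = 5.76 V ÷ 2^21 = 5.76/2097152 V = 2.7466 µV.
Max error for round-to-nearest is LSB/2 = 1.37 µV.

1.37 µV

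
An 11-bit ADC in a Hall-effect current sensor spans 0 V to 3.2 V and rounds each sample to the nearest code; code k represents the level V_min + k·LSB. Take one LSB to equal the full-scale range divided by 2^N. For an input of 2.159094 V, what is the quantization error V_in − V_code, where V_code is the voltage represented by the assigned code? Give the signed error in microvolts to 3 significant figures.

V_FS = 3.2 V. LSB = 3.2 V / 2^11 ≈ 1.563 mV.
(2.159094 − (0)) / LSB = 2.159094 × 2048/3.2 = 1381.8202. Nearest integer: k = 1382.
V_code = 0 + (1382/2048) × 3.2 = 2.159375000 V.
V_in − V_code = 2.159094 − (2.159375000) = −281 µV.

−281 µV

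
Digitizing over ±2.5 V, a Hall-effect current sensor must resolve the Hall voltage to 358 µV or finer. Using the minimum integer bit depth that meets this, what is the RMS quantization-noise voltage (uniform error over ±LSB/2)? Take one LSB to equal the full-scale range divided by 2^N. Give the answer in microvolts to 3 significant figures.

88.1 µV

Range = 2.5 − (-2.5) = 5 V.
5 V / 358 µV = 13970. Since 2^13 = 8192 and 2^14 = 16384, N = 14.
LSB = 5 V ÷ 2^14 = 5/16384 V = 305.18 µV.
V_rms = LSB/√12 = 88.1 µV.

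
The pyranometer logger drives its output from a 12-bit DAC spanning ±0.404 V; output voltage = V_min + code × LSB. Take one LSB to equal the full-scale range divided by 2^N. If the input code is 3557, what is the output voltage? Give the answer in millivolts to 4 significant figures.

297.7 mV

Range = 0.404 − (-0.404) = 0.808 V. LSB = 0.808 V / 2^12.
Output = V_min + (3557/4096) × range = -0.404 + 0.868408 × 0.808 V
      = -0.404 + 0.701674 = 0.297674 V.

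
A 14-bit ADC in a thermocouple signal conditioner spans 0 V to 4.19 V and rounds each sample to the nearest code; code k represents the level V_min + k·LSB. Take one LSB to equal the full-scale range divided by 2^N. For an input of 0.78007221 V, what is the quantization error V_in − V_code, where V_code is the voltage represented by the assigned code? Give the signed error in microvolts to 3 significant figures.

+73.4 µV

Span = 4.19 V. LSB = 4.19 V / 2^14 ≈ 255.7 µV.
(0.78007221 − (0)) / LSB = 0.78007221 × 16384/4.19 = 3050.2871. Nearest integer: k = 3050.
V_code = V_min + k × range/2^14 = 0 + 3050 × 4.19/16384 = 0.77999877930 V.
e = 0.78007221 − (0.77999877930) = +73.4 µV.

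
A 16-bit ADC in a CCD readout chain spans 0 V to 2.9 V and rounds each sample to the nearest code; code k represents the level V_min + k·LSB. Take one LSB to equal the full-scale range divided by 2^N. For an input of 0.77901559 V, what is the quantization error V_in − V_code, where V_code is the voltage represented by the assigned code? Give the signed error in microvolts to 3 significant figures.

−14.3 µV

Range is 2.9 V. LSB = 2.9 V / 2^16 ≈ 44.25 µV.
(0.77901559 − (0)) / LSB = 0.77901559 × 65536/2.9 = 17604.6778. Nearest integer: k = 17605.
Reconstructed level: 0 + 17605 × 2.9/65536 V = 0.77902984619 V.
V_in − V_code = 0.77901559 − (0.77902984619) = −14.3 µV.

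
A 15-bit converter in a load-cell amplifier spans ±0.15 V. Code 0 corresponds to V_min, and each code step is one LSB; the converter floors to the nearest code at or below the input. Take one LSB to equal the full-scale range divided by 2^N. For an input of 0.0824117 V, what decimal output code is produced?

The full-scale span is 0.15 − (-0.15) = 0.3 V. LSB = 0.3 V / 2^15 ≈ 9.155 µV.
V_in − V_min = 0.0824117 − (-0.15) = 0.2324117 V.
Divide by LSB: 0.2324117 × 32768/0.3 = 25385.5553.
Truncating gives code 25385.

25385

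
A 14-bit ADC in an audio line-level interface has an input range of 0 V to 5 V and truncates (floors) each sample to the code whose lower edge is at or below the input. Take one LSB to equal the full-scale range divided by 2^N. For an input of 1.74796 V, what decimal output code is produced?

5727

Span = 5 V. LSB = 5 V / 2^14 ≈ 305.2 µV.
V_in − V_min = 1.74796 − (0) = 1.74796 V.
Divide by LSB: 1.74796 × 16384/5 = 5727.7153.
Truncating gives code 5727.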